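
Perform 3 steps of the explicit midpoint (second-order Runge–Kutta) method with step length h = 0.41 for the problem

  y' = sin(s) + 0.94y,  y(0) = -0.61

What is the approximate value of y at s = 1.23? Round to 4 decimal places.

Midpoint: k1 = f(s_n, y_n); k2 = f(s_n + h/2, y_n + (h/2)·k1); y_{n+1} = y_n + h·k2.
s=0.000000, y=-0.610000:
  k1 = f(0.000000, -0.610000) = -0.573400
  k2 = f(0.205000, -0.727547) = -0.480327
  y ← -0.610000 + 0.41·(-0.480327) = -0.806934
s=0.410000, y=-0.806934:
  k1 = f(0.410000, -0.806934) = -0.359909
  k2 = f(0.615000, -0.880715) = -0.250914
  y ← -0.806934 + 0.41·(-0.250914) = -0.909809
s=0.820000, y=-0.909809:
  k1 = f(0.820000, -0.909809) = -0.124074
  k2 = f(1.025000, -0.935244) = -0.024415
  y ← -0.909809 + 0.41·(-0.024415) = -0.919819
y(1.23) ≈ -0.9198

-0.9198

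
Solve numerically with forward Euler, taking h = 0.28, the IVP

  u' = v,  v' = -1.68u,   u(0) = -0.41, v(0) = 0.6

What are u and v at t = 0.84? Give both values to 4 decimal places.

0.2339, 0.9161

Euler on (u,v): u_{n+1} = u_n + h·u', v_{n+1} = v_n + h·v'.
0.000000: (-0.410000, 0.600000); f=(0.600000, 0.688800) → (-0.242000, 0.792864)
0.280000: (-0.242000, 0.792864); f=(0.792864, 0.406560) → (-0.019998, 0.906701)
0.560000: (-0.019998, 0.906701); f=(0.906701, 0.033597) → (0.233878, 0.916108)
(u(0.84), v(0.84)) ≈ (0.2339, 0.9161)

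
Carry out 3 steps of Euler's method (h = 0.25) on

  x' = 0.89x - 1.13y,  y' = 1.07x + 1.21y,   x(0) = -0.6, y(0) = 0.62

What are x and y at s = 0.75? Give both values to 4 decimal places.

-1.7509, 0.4351

Euler on (x,y): x_{n+1} = x_n + h·x', y_{n+1} = y_n + h·y'.
0.000000: (-0.600000, 0.620000); f=(-1.234600, 0.108200) → (-0.908650, 0.647050)
0.250000: (-0.908650, 0.647050); f=(-1.539865, -0.189325) → (-1.293616, 0.599719)
0.500000: (-1.293616, 0.599719); f=(-1.829001, -0.658510) → (-1.750866, 0.435091)
(x(0.75), y(0.75)) ≈ (-1.7509, 0.4351)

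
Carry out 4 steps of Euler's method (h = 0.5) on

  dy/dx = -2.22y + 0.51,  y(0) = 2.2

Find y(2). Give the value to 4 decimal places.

0.2300

Euler: y_{n+1} = y_n + h·f(x_n, y_n).
x=0.000000, y=2.200000: f=-4.374000 → y ← 2.200000 + 0.5·(-4.374000) = 0.013000
x=0.500000, y=0.013000: f=0.481140 → y ← 0.013000 + 0.5·0.481140 = 0.253570
x=1.000000, y=0.253570: f=-0.052925 → y ← 0.253570 + 0.5·(-0.052925) = 0.227107
x=1.500000, y=0.227107: f=0.005822 → y ← 0.227107 + 0.5·0.005822 = 0.230018
y(2) ≈ 0.2300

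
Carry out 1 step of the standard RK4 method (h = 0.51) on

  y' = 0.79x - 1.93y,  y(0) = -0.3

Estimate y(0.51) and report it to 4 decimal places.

-0.0368

RK4: k1 = f(x_n, y_n); k2 = f(x_n + h/2, y_n + (h/2)·k1); k3 = f(x_n + h/2, y_n + (h/2)·k2); k4 = f(x_n + h, y_n + h·k3); y_{n+1} = y_n + (h/6)·(k1 + 2k2 + 2k3 + k4).
x=0.000000, y=-0.300000:
  k1 = f(0.000000, -0.300000) = 0.579000
  k2 = f(0.255000, -0.152355) = 0.495495
  k3 = f(0.255000, -0.173649) = 0.536592
  k4 = f(0.510000, -0.026338) = 0.453732
  y ← -0.300000 + (0.51/6)·(k1 + 2k2 + 2k3 + k4) = -0.036763
y(0.51) ≈ -0.0368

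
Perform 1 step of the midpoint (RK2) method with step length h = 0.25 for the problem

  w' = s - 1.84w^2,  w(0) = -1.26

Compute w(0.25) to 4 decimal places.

Midpoint: k1 = f(s_n, w_n); k2 = f(s_n + h/2, w_n + (h/2)·k1); w_{n+1} = w_n + h·k2.
s=0.000000, w=-1.260000:
  k1 = f(0.000000, -1.260000) = -2.921184
  k2 = f(0.125000, -1.625148) = -4.734635
  w ← -1.260000 + 0.25·(-4.734635) = -2.443659
w(0.25) ≈ -2.4437

-2.4437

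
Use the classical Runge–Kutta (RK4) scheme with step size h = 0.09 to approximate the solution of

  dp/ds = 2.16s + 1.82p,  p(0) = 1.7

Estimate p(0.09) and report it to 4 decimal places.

RK4: k1 = f(s_n, p_n); k2 = f(s_n + h/2, p_n + (h/2)·k1); k3 = f(s_n + h/2, p_n + (h/2)·k2); k4 = f(s_n + h, p_n + h·k3); p_{n+1} = p_n + (h/6)·(k1 + 2k2 + 2k3 + k4).
s=0.000000, p=1.700000:
  k1 = f(0.000000, 1.700000) = 3.094000
  k2 = f(0.045000, 1.839230) = 3.444599
  k3 = f(0.045000, 1.855007) = 3.473313
  k4 = f(0.090000, 2.012598) = 3.857329
  p ← 1.700000 + (0.09/6)·(k1 + 2k2 + 2k3 + k4) = 2.011807
p(0.09) ≈ 2.0118

2.0118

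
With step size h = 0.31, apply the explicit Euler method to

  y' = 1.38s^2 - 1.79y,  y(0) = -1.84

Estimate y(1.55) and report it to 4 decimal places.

Euler: y_{n+1} = y_n + h·f(s_n, y_n).
s=0.000000, y=-1.840000: f=3.293600 → y ← -1.840000 + 0.31·3.293600 = -0.818984
s=0.310000, y=-0.818984: f=1.598599 → y ← -0.818984 + 0.31·1.598599 = -0.323418
s=0.620000, y=-0.323418: f=1.109391 → y ← -0.323418 + 0.31·1.109391 = 0.020493
s=0.930000, y=0.020493: f=1.156880 → y ← 0.020493 + 0.31·1.156880 = 0.379126
s=1.240000, y=0.379126: f=1.443253 → y ← 0.379126 + 0.31·1.443253 = 0.826534
y(1.55) ≈ 0.8265

0.8265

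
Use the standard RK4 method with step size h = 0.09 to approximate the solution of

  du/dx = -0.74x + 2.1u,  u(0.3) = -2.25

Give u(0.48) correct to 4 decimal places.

RK4: k1 = f(x_n, u_n); k2 = f(x_n + h/2, u_n + (h/2)·k1); k3 = f(x_n + h/2, u_n + (h/2)·k2); k4 = f(x_n + h, u_n + h·k3); u_{n+1} = u_n + (h/6)·(k1 + 2k2 + 2k3 + k4).
x=0.300000, u=-2.250000:
  k1 = f(0.300000, -2.250000) = -4.947000
  k2 = f(0.345000, -2.472615) = -5.447792
  k3 = f(0.345000, -2.495151) = -5.495116
  k4 = f(0.390000, -2.744560) = -6.052177
  u ← -2.250000 + (0.09/6)·(k1 + 2k2 + 2k3 + k4) = -2.743275
x=0.390000, u=-2.743275:
  k1 = f(0.390000, -2.743275) = -6.049477
  k2 = f(0.435000, -3.015501) = -6.654453
  k3 = f(0.435000, -3.042725) = -6.711623
  k4 = f(0.480000, -3.347321) = -7.384574
  u ← -2.743275 + (0.09/6)·(k1 + 2k2 + 2k3 + k4) = -3.345768
u(0.48) ≈ -3.3458

-3.3458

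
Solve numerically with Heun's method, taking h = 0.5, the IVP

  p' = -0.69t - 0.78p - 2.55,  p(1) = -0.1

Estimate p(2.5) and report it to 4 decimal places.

Heun: k1 = f(t_n, p_n); k2 = f(t_n + h, p_n + h·k1); p_{n+1} = p_n + (h/2)·(k1 + k2).
t=1.000000, p=-0.100000:
  k1 = f(1.000000, -0.100000) = -3.162000
  k2 = f(1.500000, -1.681000) = -2.273820
  p ← -0.100000 + (0.5/2)·(-3.162000 + (-2.273820)) = -1.458955
t=1.500000, p=-1.458955:
  k1 = f(1.500000, -1.458955) = -2.447015
  k2 = f(2.000000, -2.682463) = -1.837679
  p ← -1.458955 + (0.5/2)·(-2.447015 + (-1.837679)) = -2.530129
t=2.000000, p=-2.530129:
  k1 = f(2.000000, -2.530129) = -1.956500
  k2 = f(2.500000, -3.508378) = -1.538465
  p ← -2.530129 + (0.5/2)·(-1.956500 + (-1.538465)) = -3.403870
p(2.5) ≈ -3.4039

-3.4039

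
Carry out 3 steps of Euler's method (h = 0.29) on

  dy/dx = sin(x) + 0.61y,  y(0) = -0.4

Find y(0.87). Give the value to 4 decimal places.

Euler: y_{n+1} = y_n + h·f(x_n, y_n).
x=0.000000, y=-0.400000: f=-0.244000 → y ← -0.400000 + 0.29·(-0.244000) = -0.470760
x=0.290000, y=-0.470760: f=-0.001211 → y ← -0.470760 + 0.29·(-0.001211) = -0.471111
x=0.580000, y=-0.471111: f=0.260646 → y ← -0.471111 + 0.29·0.260646 = -0.395524
y(0.87) ≈ -0.3955

-0.3955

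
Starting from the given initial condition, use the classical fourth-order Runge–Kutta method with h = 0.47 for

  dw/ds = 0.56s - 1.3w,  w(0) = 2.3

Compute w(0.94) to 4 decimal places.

0.8507

RK4: k1 = f(s_n, w_n); k2 = f(s_n + h/2, w_n + (h/2)·k1); k3 = f(s_n + h/2, w_n + (h/2)·k2); k4 = f(s_n + h, w_n + h·k3); w_{n+1} = w_n + (h/6)·(k1 + 2k2 + 2k3 + k4).
s=0.000000, w=2.300000:
  k1 = f(0.000000, 2.300000) = -2.990000
  k2 = f(0.235000, 1.597350) = -1.944955
  k3 = f(0.235000, 1.842936) = -2.264216
  k4 = f(0.470000, 1.235818) = -1.343364
  w ← 2.300000 + (0.47/6)·(k1 + 2k2 + 2k3 + k4) = 1.301116
s=0.470000, w=1.301116:
  k1 = f(0.470000, 1.301116) = -1.428251
  k2 = f(0.705000, 0.965477) = -0.860320
  k3 = f(0.705000, 1.098941) = -1.033823
  k4 = f(0.940000, 0.815219) = -0.533385
  w ← 1.301116 + (0.47/6)·(k1 + 2k2 + 2k3 + k4) = 0.850706
w(0.94) ≈ 0.8507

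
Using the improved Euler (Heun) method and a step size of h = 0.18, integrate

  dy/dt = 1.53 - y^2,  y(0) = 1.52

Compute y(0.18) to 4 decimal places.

Heun: k1 = f(t_n, y_n); k2 = f(t_n + h, y_n + h·k1); y_{n+1} = y_n + (h/2)·(k1 + k2).
t=0.000000, y=1.520000:
  k1 = f(0.000000, 1.520000) = -0.780400
  k2 = f(0.180000, 1.379528) = -0.373098
  y ← 1.520000 + (0.18/2)·(-0.780400 + (-0.373098)) = 1.416185
y(0.18) ≈ 1.4162

1.4162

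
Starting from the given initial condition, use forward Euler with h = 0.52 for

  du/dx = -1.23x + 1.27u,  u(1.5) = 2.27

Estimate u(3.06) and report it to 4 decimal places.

Euler: u_{n+1} = u_n + h·f(x_n, u_n).
x=1.500000, u=2.270000: f=1.037900 → u ← 2.270000 + 0.52·1.037900 = 2.809708
x=2.020000, u=2.809708: f=1.083729 → u ← 2.809708 + 0.52·1.083729 = 3.373247
x=2.540000, u=3.373247: f=1.159824 → u ← 3.373247 + 0.52·1.159824 = 3.976356
u(3.06) ≈ 3.9764

3.9764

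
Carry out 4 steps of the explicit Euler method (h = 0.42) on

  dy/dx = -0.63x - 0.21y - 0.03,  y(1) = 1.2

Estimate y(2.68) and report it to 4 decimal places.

Euler: y_{n+1} = y_n + h·f(x_n, y_n).
x=1.000000, y=1.200000: f=-0.912000 → y ← 1.200000 + 0.42·(-0.912000) = 0.816960
x=1.420000, y=0.816960: f=-1.096162 → y ← 0.816960 + 0.42·(-1.096162) = 0.356572
x=1.840000, y=0.356572: f=-1.264080 → y ← 0.356572 + 0.42·(-1.264080) = -0.174342
x=2.260000, y=-0.174342: f=-1.417188 → y ← -0.174342 + 0.42·(-1.417188) = -0.769561
y(2.68) ≈ -0.7696

-0.7696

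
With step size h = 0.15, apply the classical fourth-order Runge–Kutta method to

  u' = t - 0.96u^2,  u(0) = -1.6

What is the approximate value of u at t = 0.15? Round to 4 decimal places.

-2.0652

RK4: k1 = f(t_n, u_n); k2 = f(t_n + h/2, u_n + (h/2)·k1); k3 = f(t_n + h/2, u_n + (h/2)·k2); k4 = f(t_n + h, u_n + h·k3); u_{n+1} = u_n + (h/6)·(k1 + 2k2 + 2k3 + k4).
t=0.000000, u=-1.600000:
  k1 = f(0.000000, -1.600000) = -2.457600
  k2 = f(0.075000, -1.784320) = -2.981446
  k3 = f(0.075000, -1.823608) = -3.117526
  k4 = f(0.150000, -2.067629) = -3.954086
  u ← -1.600000 + (0.15/6)·(k1 + 2k2 + 2k3 + k4) = -2.065241
u(0.15) ≈ -2.0652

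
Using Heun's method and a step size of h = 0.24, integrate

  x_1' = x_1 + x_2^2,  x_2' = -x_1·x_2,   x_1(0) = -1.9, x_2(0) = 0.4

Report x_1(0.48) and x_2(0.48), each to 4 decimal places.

-2.7883, 1.1810

Heun on (x_1,x_2): k1 = f(t_n, state_n); k2 = f(t_n + h, state_n + h·k1); state_{n+1} = state_n + (h/2)·(k1 + k2).
0.000000: (-1.900000, 0.400000)
  k1 = (-1.740000, 0.760000)
  predictor → (-2.317600, 0.582400)
  k2 = (-1.978410, 1.349770)
  → (-2.346209, 0.653172)
0.240000: (-2.346209, 0.653172)
  k1 = (-1.919575, 1.532479)
  predictor → (-2.806907, 1.020967)
  k2 = (-1.764533, 2.865761)
  → (-2.788302, 1.180961)
(x_1(0.48), x_2(0.48)) ≈ (-2.7883, 1.1810)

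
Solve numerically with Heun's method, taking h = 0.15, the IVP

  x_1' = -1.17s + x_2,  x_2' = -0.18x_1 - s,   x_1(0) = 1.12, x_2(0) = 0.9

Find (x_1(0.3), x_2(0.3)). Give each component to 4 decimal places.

Heun on (x_1,x_2): k1 = f(s_n, state_n); k2 = f(s_n + h, state_n + h·k1); state_{n+1} = state_n + (h/2)·(k1 + k2).
0.000000: (1.120000, 0.900000)
  k1 = (0.900000, -0.201600)
  predictor → (1.255000, 0.869760)
  k2 = (0.694260, -0.375900)
  → (1.239569, 0.856688)
0.150000: (1.239569, 0.856688)
  k1 = (0.681188, -0.373123)
  predictor → (1.341748, 0.800719)
  k2 = (0.449719, -0.541515)
  → (1.324387, 0.788090)
(x_1(0.3), x_2(0.3)) ≈ (1.3244, 0.7881)

1.3244, 0.7881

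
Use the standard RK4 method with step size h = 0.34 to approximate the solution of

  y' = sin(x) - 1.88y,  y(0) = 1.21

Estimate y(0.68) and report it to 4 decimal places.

RK4: k1 = f(x_n, y_n); k2 = f(x_n + h/2, y_n + (h/2)·k1); k3 = f(x_n + h/2, y_n + (h/2)·k2); k4 = f(x_n + h, y_n + h·k3); y_{n+1} = y_n + (h/6)·(k1 + 2k2 + 2k3 + k4).
x=0.000000, y=1.210000:
  k1 = f(0.000000, 1.210000) = -2.274800
  k2 = f(0.170000, 0.823284) = -1.378592
  k3 = f(0.170000, 0.975639) = -1.665020
  k4 = f(0.340000, 0.643893) = -0.877032
  y ← 1.210000 + (0.34/6)·(k1 + 2k2 + 2k3 + k4) = 0.686454
x=0.340000, y=0.686454:
  k1 = f(0.340000, 0.686454) = -0.957046
  k2 = f(0.510000, 0.523756) = -0.496484
  k3 = f(0.510000, 0.602051) = -0.643679
  k4 = f(0.680000, 0.467603) = -0.250300
  y ← 0.686454 + (0.34/6)·(k1 + 2k2 + 2k3 + k4) = 0.488819
y(0.68) ≈ 0.4888

0.4888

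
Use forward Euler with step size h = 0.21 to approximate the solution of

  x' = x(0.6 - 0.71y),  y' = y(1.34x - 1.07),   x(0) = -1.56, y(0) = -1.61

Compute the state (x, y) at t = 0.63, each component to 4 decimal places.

Euler on (x,y): x_{n+1} = x_n + h·x', y_{n+1} = y_n + h·y'.
0.000000: (-1.560000, -1.610000); f=(-2.719236, 5.088244) → (-2.131040, -0.541469)
0.210000: (-2.131040, -0.541469); f=(-2.097887, 2.125586) → (-2.571596, -0.095096)
0.420000: (-2.571596, -0.095096); f=(-1.716586, 0.429446) → (-2.932079, -0.004912)
(x(0.63), y(0.63)) ≈ (-2.9321, -0.0049)

-2.9321, -0.0049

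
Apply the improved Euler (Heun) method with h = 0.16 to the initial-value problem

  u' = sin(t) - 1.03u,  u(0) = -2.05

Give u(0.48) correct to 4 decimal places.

-1.1560

Heun: k1 = f(t_n, u_n); k2 = f(t_n + h, u_n + h·k1); u_{n+1} = u_n + (h/2)·(k1 + k2).
t=0.000000, u=-2.050000:
  k1 = f(0.000000, -2.050000) = 2.111500
  k2 = f(0.160000, -1.712160) = 1.922843
  u ← -2.050000 + (0.16/2)·(2.111500 + 1.922843) = -1.727253
t=0.160000, u=-1.727253:
  k1 = f(0.160000, -1.727253) = 1.938388
  k2 = f(0.320000, -1.417110) = 1.774190
  u ← -1.727253 + (0.16/2)·(1.938388 + 1.774190) = -1.430246
t=0.320000, u=-1.430246:
  k1 = f(0.320000, -1.430246) = 1.787720
  k2 = f(0.480000, -1.144211) = 1.640317
  u ← -1.430246 + (0.16/2)·(1.787720 + 1.640317) = -1.156003
u(0.48) ≈ -1.1560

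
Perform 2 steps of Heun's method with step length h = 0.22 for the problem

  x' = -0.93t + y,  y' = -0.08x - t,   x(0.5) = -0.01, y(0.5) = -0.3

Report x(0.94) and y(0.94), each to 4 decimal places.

Heun on (x,y): k1 = f(t_n, state_n); k2 = f(t_n + h, state_n + h·k1); state_{n+1} = state_n + (h/2)·(k1 + k2).
0.500000: (-0.010000, -0.300000)
  k1 = (-0.765000, -0.499200)
  predictor → (-0.178300, -0.409824)
  k2 = (-1.079424, -0.705736)
  → (-0.212887, -0.432543)
0.720000: (-0.212887, -0.432543)
  k1 = (-1.102143, -0.702969)
  predictor → (-0.455358, -0.587196)
  k2 = (-1.461396, -0.903571)
  → (-0.494876, -0.609262)
(x(0.94), y(0.94)) ≈ (-0.4949, -0.6093)

-0.4949, -0.6093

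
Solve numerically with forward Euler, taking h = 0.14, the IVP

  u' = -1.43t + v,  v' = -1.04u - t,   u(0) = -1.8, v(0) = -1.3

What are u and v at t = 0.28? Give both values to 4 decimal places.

Euler on (u,v): u_{n+1} = u_n + h·u', v_{n+1} = v_n + h·v'.
0.000000: (-1.800000, -1.300000); f=(-1.300000, 1.872000) → (-1.982000, -1.037920)
0.140000: (-1.982000, -1.037920); f=(-1.238120, 1.921280) → (-2.155337, -0.768941)
(u(0.28), v(0.28)) ≈ (-2.1553, -0.7689)

-2.1553, -0.7689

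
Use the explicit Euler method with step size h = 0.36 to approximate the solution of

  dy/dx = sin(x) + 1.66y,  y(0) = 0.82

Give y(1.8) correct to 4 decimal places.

Euler: y_{n+1} = y_n + h·f(x_n, y_n).
x=0.000000, y=0.820000: f=1.361200 → y ← 0.820000 + 0.36·1.361200 = 1.310032
x=0.360000, y=1.310032: f=2.526927 → y ← 1.310032 + 0.36·2.526927 = 2.219726
x=0.720000, y=2.219726: f=4.344130 → y ← 2.219726 + 0.36·4.344130 = 3.783612
x=1.080000, y=3.783612: f=7.162755 → y ← 3.783612 + 0.36·7.162755 = 6.362204
x=1.440000, y=6.362204: f=11.552717 → y ← 6.362204 + 0.36·11.552717 = 10.521182
y(1.8) ≈ 10.5212

10.5212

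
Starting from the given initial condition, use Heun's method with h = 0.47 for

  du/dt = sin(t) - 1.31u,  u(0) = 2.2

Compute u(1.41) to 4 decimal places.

Heun: k1 = f(t_n, u_n); k2 = f(t_n + h, u_n + h·k1); u_{n+1} = u_n + (h/2)·(k1 + k2).
t=0.000000, u=2.200000:
  k1 = f(0.000000, 2.200000) = -2.882000
  k2 = f(0.470000, 0.845460) = -0.654666
  u ← 2.200000 + (0.47/2)·(-2.882000 + (-0.654666)) = 1.368883
t=0.470000, u=1.368883:
  k1 = f(0.470000, 1.368883) = -1.340351
  k2 = f(0.940000, 0.738918) = -0.160425
  u ← 1.368883 + (0.47/2)·(-1.340351 + (-0.160425)) = 1.016201
t=0.940000, u=1.016201:
  k1 = f(0.940000, 1.016201) = -0.523665
  k2 = f(1.410000, 0.770078) = -0.021703
  u ← 1.016201 + (0.47/2)·(-0.523665 + (-0.021703)) = 0.888040
u(1.41) ≈ 0.8880

0.8880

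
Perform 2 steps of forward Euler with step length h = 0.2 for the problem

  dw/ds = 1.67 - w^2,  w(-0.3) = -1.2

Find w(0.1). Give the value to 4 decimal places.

Euler: w_{n+1} = w_n + h·f(s_n, w_n).
s=-0.300000, w=-1.200000: f=0.230000 → w ← -1.200000 + 0.2·0.230000 = -1.154000
s=-0.100000, w=-1.154000: f=0.338284 → w ← -1.154000 + 0.2·0.338284 = -1.086343
w(0.1) ≈ -1.0863

-1.0863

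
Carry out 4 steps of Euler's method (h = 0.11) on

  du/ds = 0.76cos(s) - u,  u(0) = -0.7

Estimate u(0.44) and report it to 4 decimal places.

-0.1627

Euler: u_{n+1} = u_n + h·f(s_n, u_n).
s=0.000000, u=-0.700000: f=1.460000 → u ← -0.700000 + 0.11·1.460000 = -0.539400
s=0.110000, u=-0.539400: f=1.294807 → u ← -0.539400 + 0.11·1.294807 = -0.396971
s=0.220000, u=-0.396971: f=1.138653 → u ← -0.396971 + 0.11·1.138653 = -0.271719
s=0.330000, u=-0.271719: f=0.990712 → u ← -0.271719 + 0.11·0.990712 = -0.162741
u(0.44) ≈ -0.1627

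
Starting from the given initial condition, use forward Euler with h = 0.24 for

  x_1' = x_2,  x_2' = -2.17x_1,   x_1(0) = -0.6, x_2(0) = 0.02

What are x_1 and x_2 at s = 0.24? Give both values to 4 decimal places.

-0.5952, 0.3325

Euler on (x_1,x_2): x_1_{n+1} = x_1_n + h·x_1', x_2_{n+1} = x_2_n + h·x_2'.
0.000000: (-0.600000, 0.020000); f=(0.020000, 1.302000) → (-0.595200, 0.332480)
(x_1(0.24), x_2(0.24)) ≈ (-0.5952, 0.3325)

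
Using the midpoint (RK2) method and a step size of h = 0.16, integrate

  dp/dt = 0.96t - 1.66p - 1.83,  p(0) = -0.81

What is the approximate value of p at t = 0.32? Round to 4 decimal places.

Midpoint: k1 = f(t_n, p_n); k2 = f(t_n + h/2, p_n + (h/2)·k1); p_{n+1} = p_n + h·k2.
t=0.000000, p=-0.810000:
  k1 = f(0.000000, -0.810000) = -0.485400
  k2 = f(0.080000, -0.848832) = -0.344139
  p ← -0.810000 + 0.16·(-0.344139) = -0.865062
t=0.160000, p=-0.865062:
  k1 = f(0.160000, -0.865062) = -0.240397
  k2 = f(0.240000, -0.884294) = -0.131672
  p ← -0.865062 + 0.16·(-0.131672) = -0.886130
p(0.32) ≈ -0.8861

-0.8861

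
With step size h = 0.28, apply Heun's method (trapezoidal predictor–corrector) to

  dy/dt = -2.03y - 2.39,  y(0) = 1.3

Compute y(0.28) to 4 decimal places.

0.2921

Heun: k1 = f(t_n, y_n); k2 = f(t_n + h, y_n + h·k1); y_{n+1} = y_n + (h/2)·(k1 + k2).
t=0.000000, y=1.300000:
  k1 = f(0.000000, 1.300000) = -5.029000
  k2 = f(0.280000, -0.108120) = -2.170516
  y ← 1.300000 + (0.28/2)·(-5.029000 + (-2.170516)) = 0.292068
y(0.28) ≈ 0.2921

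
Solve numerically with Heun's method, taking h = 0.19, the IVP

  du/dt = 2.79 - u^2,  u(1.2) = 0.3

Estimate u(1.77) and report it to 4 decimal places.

Heun: k1 = f(t_n, u_n); k2 = f(t_n + h, u_n + h·k1); u_{n+1} = u_n + (h/2)·(k1 + k2).
t=1.200000, u=0.300000:
  k1 = f(1.200000, 0.300000) = 2.700000
  k2 = f(1.390000, 0.813000) = 2.129031
  u ← 0.300000 + (0.19/2)·(2.700000 + 2.129031) = 0.758758
t=1.390000, u=0.758758:
  k1 = f(1.390000, 0.758758) = 2.214286
  k2 = f(1.580000, 1.179472) = 1.398845
  u ← 0.758758 + (0.19/2)·(2.214286 + 1.398845) = 1.102005
t=1.580000, u=1.102005:
  k1 = f(1.580000, 1.102005) = 1.575584
  k2 = f(1.770000, 1.401366) = 0.826172
  u ← 1.102005 + (0.19/2)·(1.575584 + 0.826172) = 1.330172
u(1.77) ≈ 1.3302

1.3302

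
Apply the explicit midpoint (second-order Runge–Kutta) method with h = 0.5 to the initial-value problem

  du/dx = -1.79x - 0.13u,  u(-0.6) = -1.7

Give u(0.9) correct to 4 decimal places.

Midpoint: k1 = f(x_n, u_n); k2 = f(x_n + h/2, u_n + (h/2)·k1); u_{n+1} = u_n + h·k2.
x=-0.600000, u=-1.700000:
  k1 = f(-0.600000, -1.700000) = 1.295000
  k2 = f(-0.350000, -1.376250) = 0.805412
  u ← -1.700000 + 0.5·0.805412 = -1.297294
x=-0.100000, u=-1.297294:
  k1 = f(-0.100000, -1.297294) = 0.347648
  k2 = f(0.150000, -1.210382) = -0.111150
  u ← -1.297294 + 0.5·(-0.111150) = -1.352869
x=0.400000, u=-1.352869:
  k1 = f(0.400000, -1.352869) = -0.540127
  k2 = f(0.650000, -1.487901) = -0.970073
  u ← -1.352869 + 0.5·(-0.970073) = -1.837905
u(0.9) ≈ -1.8379

-1.8379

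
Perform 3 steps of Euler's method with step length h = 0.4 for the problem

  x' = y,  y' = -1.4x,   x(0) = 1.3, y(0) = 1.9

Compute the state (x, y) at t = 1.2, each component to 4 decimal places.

Euler on (x,y): x_{n+1} = x_n + h·x', y_{n+1} = y_n + h·y'.
0.000000: (1.300000, 1.900000); f=(1.900000, -1.820000) → (2.060000, 1.172000)
0.400000: (2.060000, 1.172000); f=(1.172000, -2.884000) → (2.528800, 0.018400)
0.800000: (2.528800, 0.018400); f=(0.018400, -3.540320) → (2.536160, -1.397728)
(x(1.2), y(1.2)) ≈ (2.5362, -1.3977)

2.5362, -1.3977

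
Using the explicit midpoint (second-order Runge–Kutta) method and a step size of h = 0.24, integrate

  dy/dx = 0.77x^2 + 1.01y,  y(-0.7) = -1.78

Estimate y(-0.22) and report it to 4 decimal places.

Midpoint: k1 = f(x_n, y_n); k2 = f(x_n + h/2, y_n + (h/2)·k1); y_{n+1} = y_n + h·k2.
x=-0.700000, y=-1.780000:
  k1 = f(-0.700000, -1.780000) = -1.420500
  k2 = f(-0.580000, -1.950460) = -1.710937
  y ← -1.780000 + 0.24·(-1.710937) = -2.190625
x=-0.460000, y=-2.190625:
  k1 = f(-0.460000, -2.190625) = -2.049599
  k2 = f(-0.340000, -2.436577) = -2.371930
  y ← -2.190625 + 0.24·(-2.371930) = -2.759888
y(-0.22) ≈ -2.7599

-2.7599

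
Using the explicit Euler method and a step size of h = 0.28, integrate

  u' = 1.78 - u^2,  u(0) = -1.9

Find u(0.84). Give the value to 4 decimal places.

Euler: u_{n+1} = u_n + h·f(t_n, u_n).
t=0.000000, u=-1.900000: f=-1.830000 → u ← -1.900000 + 0.28·(-1.830000) = -2.412400
t=0.280000, u=-2.412400: f=-4.039674 → u ← -2.412400 + 0.28·(-4.039674) = -3.543509
t=0.560000, u=-3.543509: f=-10.776454 → u ← -3.543509 + 0.28·(-10.776454) = -6.560916
u(0.84) ≈ -6.5609

-6.5609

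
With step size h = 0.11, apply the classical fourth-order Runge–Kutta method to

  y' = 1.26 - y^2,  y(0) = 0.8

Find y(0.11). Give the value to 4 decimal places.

0.8624

RK4: k1 = f(t_n, y_n); k2 = f(t_n + h/2, y_n + (h/2)·k1); k3 = f(t_n + h/2, y_n + (h/2)·k2); k4 = f(t_n + h, y_n + h·k3); y_{n+1} = y_n + (h/6)·(k1 + 2k2 + 2k3 + k4).
t=0.000000, y=0.800000:
  k1 = f(0.000000, 0.800000) = 0.620000
  k2 = f(0.055000, 0.834100) = 0.564277
  k3 = f(0.055000, 0.831035) = 0.569380
  k4 = f(0.110000, 0.862632) = 0.515866
  y ← 0.800000 + (0.11/6)·(k1 + 2k2 + 2k3 + k4) = 0.862392
y(0.11) ≈ 0.8624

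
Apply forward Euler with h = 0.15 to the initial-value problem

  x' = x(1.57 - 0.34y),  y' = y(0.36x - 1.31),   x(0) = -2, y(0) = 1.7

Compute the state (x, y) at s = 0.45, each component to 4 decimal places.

Euler on (x,y): x_{n+1} = x_n + h·x', y_{n+1} = y_n + h·y'.
0.000000: (-2.000000, 1.700000); f=(-1.984000, -3.451000) → (-2.297600, 1.182350)
0.150000: (-2.297600, 1.182350); f=(-2.683599, -2.526843) → (-2.700140, 0.803324)
0.300000: (-2.700140, 0.803324); f=(-3.501730, -1.833225) → (-3.225399, 0.528340)
(x(0.45), y(0.45)) ≈ (-3.2254, 0.5283)

-3.2254, 0.5283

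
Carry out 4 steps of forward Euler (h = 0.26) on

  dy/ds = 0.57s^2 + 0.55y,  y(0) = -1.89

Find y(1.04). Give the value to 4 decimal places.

Euler: y_{n+1} = y_n + h·f(s_n, y_n).
s=0.000000, y=-1.890000: f=-1.039500 → y ← -1.890000 + 0.26·(-1.039500) = -2.160270
s=0.260000, y=-2.160270: f=-1.149616 → y ← -2.160270 + 0.26·(-1.149616) = -2.459170
s=0.520000, y=-2.459170: f=-1.198416 → y ← -2.459170 + 0.26·(-1.198416) = -2.770758
s=0.780000, y=-2.770758: f=-1.177129 → y ← -2.770758 + 0.26·(-1.177129) = -3.076812
y(1.04) ≈ -3.0768

-3.0768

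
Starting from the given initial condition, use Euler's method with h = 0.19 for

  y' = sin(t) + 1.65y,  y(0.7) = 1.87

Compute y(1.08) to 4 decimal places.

3.5347

Euler: y_{n+1} = y_n + h·f(t_n, y_n).
t=0.700000, y=1.870000: f=3.729718 → y ← 1.870000 + 0.19·3.729718 = 2.578646
t=0.890000, y=2.578646: f=5.031838 → y ← 2.578646 + 0.19·5.031838 = 3.534696
y(1.08) ≈ 3.5347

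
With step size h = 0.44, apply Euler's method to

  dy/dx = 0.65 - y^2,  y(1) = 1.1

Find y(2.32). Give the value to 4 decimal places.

0.8099

Euler: y_{n+1} = y_n + h·f(x_n, y_n).
x=1.000000, y=1.100000: f=-0.560000 → y ← 1.100000 + 0.44·(-0.560000) = 0.853600
x=1.440000, y=0.853600: f=-0.078633 → y ← 0.853600 + 0.44·(-0.078633) = 0.819001
x=1.880000, y=0.819001: f=-0.020763 → y ← 0.819001 + 0.44·(-0.020763) = 0.809866
y(2.32) ≈ 0.8099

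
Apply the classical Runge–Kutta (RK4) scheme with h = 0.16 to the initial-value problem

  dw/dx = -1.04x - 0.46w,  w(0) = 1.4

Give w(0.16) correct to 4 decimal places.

1.2877

RK4: k1 = f(x_n, w_n); k2 = f(x_n + h/2, w_n + (h/2)·k1); k3 = f(x_n + h/2, w_n + (h/2)·k2); k4 = f(x_n + h, w_n + h·k3); w_{n+1} = w_n + (h/6)·(k1 + 2k2 + 2k3 + k4).
x=0.000000, w=1.400000:
  k1 = f(0.000000, 1.400000) = -0.644000
  k2 = f(0.080000, 1.348480) = -0.703501
  k3 = f(0.080000, 1.343720) = -0.701311
  k4 = f(0.160000, 1.287790) = -0.758783
  w ← 1.400000 + (0.16/6)·(k1 + 2k2 + 2k3 + k4) = 1.287669
w(0.16) ≈ 1.2877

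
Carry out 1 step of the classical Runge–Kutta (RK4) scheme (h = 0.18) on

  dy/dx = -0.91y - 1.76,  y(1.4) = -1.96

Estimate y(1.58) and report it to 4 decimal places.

-1.9561

RK4: k1 = f(x_n, y_n); k2 = f(x_n + h/2, y_n + (h/2)·k1); k3 = f(x_n + h/2, y_n + (h/2)·k2); k4 = f(x_n + h, y_n + h·k3); y_{n+1} = y_n + (h/6)·(k1 + 2k2 + 2k3 + k4).
x=1.400000, y=-1.960000:
  k1 = f(1.400000, -1.960000) = 0.023600
  k2 = f(1.490000, -1.957876) = 0.021667
  k3 = f(1.490000, -1.958050) = 0.021825
  k4 = f(1.580000, -1.956071) = 0.020025
  y ← -1.960000 + (0.18/6)·(k1 + 2k2 + 2k3 + k4) = -1.956082
y(1.58) ≈ -1.9561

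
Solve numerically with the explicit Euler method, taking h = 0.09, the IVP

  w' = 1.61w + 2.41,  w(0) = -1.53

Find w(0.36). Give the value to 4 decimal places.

-1.5538

Euler: w_{n+1} = w_n + h·f(x_n, w_n).
x=0.000000, w=-1.530000: f=-0.053300 → w ← -1.530000 + 0.09·(-0.053300) = -1.534797
x=0.090000, w=-1.534797: f=-0.061023 → w ← -1.534797 + 0.09·(-0.061023) = -1.540289
x=0.180000, w=-1.540289: f=-0.069865 → w ← -1.540289 + 0.09·(-0.069865) = -1.546577
x=0.270000, w=-1.546577: f=-0.079989 → w ← -1.546577 + 0.09·(-0.079989) = -1.553776
w(0.36) ≈ -1.5538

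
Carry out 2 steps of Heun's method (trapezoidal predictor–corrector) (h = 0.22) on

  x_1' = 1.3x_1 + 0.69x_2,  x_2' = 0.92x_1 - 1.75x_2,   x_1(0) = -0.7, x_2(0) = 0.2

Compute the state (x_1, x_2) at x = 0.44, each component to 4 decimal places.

Heun on (x_1,x_2): k1 = f(x_n, state_n); k2 = f(x_n + h, state_n + h·k1); state_{n+1} = state_n + (h/2)·(k1 + k2).
0.000000: (-0.700000, 0.200000)
  k1 = (-0.772000, -0.994000)
  predictor → (-0.869840, -0.018680)
  k2 = (-1.143681, -0.767563)
  → (-0.910725, 0.006228)
0.220000: (-0.910725, 0.006228)
  k1 = (-1.179645, -0.848766)
  predictor → (-1.170247, -0.180500)
  k2 = (-1.645866, -0.760751)
  → (-1.221531, -0.170819)
(x_1(0.44), x_2(0.44)) ≈ (-1.2215, -0.1708)

-1.2215, -0.1708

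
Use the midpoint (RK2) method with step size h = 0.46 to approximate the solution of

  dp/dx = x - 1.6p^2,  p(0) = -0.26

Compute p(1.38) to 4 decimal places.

Midpoint: k1 = f(x_n, p_n); k2 = f(x_n + h/2, p_n + (h/2)·k1); p_{n+1} = p_n + h·k2.
x=0.000000, p=-0.260000:
  k1 = f(0.000000, -0.260000) = -0.108160
  k2 = f(0.230000, -0.284877) = 0.100152
  p ← -0.260000 + 0.46·0.100152 = -0.213930
x=0.460000, p=-0.213930:
  k1 = f(0.460000, -0.213930) = 0.386774
  k2 = f(0.690000, -0.124972) = 0.665011
  p ← -0.213930 + 0.46·0.665011 = 0.091975
x=0.920000, p=0.091975:
  k1 = f(0.920000, 0.091975) = 0.906465
  k2 = f(1.150000, 0.300462) = 1.005556
  p ← 0.091975 + 0.46·1.005556 = 0.554531
p(1.38) ≈ 0.5545

0.5545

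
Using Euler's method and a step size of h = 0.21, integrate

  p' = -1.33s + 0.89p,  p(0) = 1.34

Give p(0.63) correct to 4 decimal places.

Euler: p_{n+1} = p_n + h·f(s_n, p_n).
s=0.000000, p=1.340000: f=1.192600 → p ← 1.340000 + 0.21·1.192600 = 1.590446
s=0.210000, p=1.590446: f=1.136197 → p ← 1.590446 + 0.21·1.136197 = 1.829047
s=0.420000, p=1.829047: f=1.069252 → p ← 1.829047 + 0.21·1.069252 = 2.053590
p(0.63) ≈ 2.0536

2.0536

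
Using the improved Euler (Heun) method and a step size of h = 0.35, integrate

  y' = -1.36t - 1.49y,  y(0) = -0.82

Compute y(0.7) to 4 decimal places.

Heun: k1 = f(t_n, y_n); k2 = f(t_n + h, y_n + h·k1); y_{n+1} = y_n + (h/2)·(k1 + k2).
t=0.000000, y=-0.820000:
  k1 = f(0.000000, -0.820000) = 1.221800
  k2 = f(0.350000, -0.392370) = 0.108631
  y ← -0.820000 + (0.35/2)·(1.221800 + 0.108631) = -0.587175
t=0.350000, y=-0.587175:
  k1 = f(0.350000, -0.587175) = 0.398890
  k2 = f(0.700000, -0.447563) = -0.285131
  y ← -0.587175 + (0.35/2)·(0.398890 + (-0.285131)) = -0.567267
y(0.7) ≈ -0.5673

-0.5673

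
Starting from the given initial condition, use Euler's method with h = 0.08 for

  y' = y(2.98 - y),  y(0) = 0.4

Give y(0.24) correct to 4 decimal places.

Euler: y_{n+1} = y_n + h·f(x_n, y_n).
x=0.000000, y=0.400000: f=1.032000 → y ← 0.400000 + 0.08·1.032000 = 0.482560
x=0.080000, y=0.482560: f=1.205165 → y ← 0.482560 + 0.08·1.205165 = 0.578973
x=0.160000, y=0.578973: f=1.390130 → y ← 0.578973 + 0.08·1.390130 = 0.690184
y(0.24) ≈ 0.6902

0.6902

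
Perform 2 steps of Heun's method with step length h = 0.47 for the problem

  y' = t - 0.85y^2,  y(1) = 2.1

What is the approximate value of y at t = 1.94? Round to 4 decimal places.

1.6033

Heun: k1 = f(t_n, y_n); k2 = f(t_n + h, y_n + h·k1); y_{n+1} = y_n + (h/2)·(k1 + k2).
t=1.000000, y=2.100000:
  k1 = f(1.000000, 2.100000) = -2.748500
  k2 = f(1.470000, 0.808205) = 0.914784
  y ← 2.100000 + (0.47/2)·(-2.748500 + 0.914784) = 1.669077
t=1.470000, y=1.669077:
  k1 = f(1.470000, 1.669077) = -0.897945
  k2 = f(1.940000, 1.247043) = 0.618152
  y ← 1.669077 + (0.47/2)·(-0.897945 + 0.618152) = 1.603325
y(1.94) ≈ 1.6033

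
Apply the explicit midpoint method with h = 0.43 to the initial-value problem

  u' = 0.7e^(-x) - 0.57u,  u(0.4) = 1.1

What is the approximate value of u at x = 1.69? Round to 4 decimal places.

0.7459

Midpoint: k1 = f(x_n, u_n); k2 = f(x_n + h/2, u_n + (h/2)·k1); u_{n+1} = u_n + h·k2.
x=0.400000, u=1.100000:
  k1 = f(0.400000, 1.100000) = -0.157776
  k2 = f(0.615000, 1.066078) = -0.229216
  u ← 1.100000 + 0.43·(-0.229216) = 1.001437
x=0.830000, u=1.001437:
  k1 = f(0.830000, 1.001437) = -0.265585
  k2 = f(1.045000, 0.944336) = -0.292088
  u ← 1.001437 + 0.43·(-0.292088) = 0.875840
x=1.260000, u=0.875840:
  k1 = f(1.260000, 0.875840) = -0.300671
  k2 = f(1.475000, 0.811195) = -0.302236
  u ← 0.875840 + 0.43·(-0.302236) = 0.745878
u(1.69) ≈ 0.7459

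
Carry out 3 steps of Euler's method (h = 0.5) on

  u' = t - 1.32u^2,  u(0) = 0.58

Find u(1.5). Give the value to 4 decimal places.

Euler: u_{n+1} = u_n + h·f(t_n, u_n).
t=0.000000, u=0.580000: f=-0.444048 → u ← 0.580000 + 0.5·(-0.444048) = 0.357976
t=0.500000, u=0.357976: f=0.330846 → u ← 0.357976 + 0.5·0.330846 = 0.523399
t=1.000000, u=0.523399: f=0.638390 → u ← 0.523399 + 0.5·0.638390 = 0.842594
u(1.5) ≈ 0.8426

0.8426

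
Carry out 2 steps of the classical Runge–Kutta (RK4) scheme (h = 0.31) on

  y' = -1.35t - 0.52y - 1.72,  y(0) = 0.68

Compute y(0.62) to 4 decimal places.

RK4: k1 = f(t_n, y_n); k2 = f(t_n + h/2, y_n + (h/2)·k1); k3 = f(t_n + h/2, y_n + (h/2)·k2); k4 = f(t_n + h, y_n + h·k3); y_{n+1} = y_n + (h/6)·(k1 + 2k2 + 2k3 + k4).
t=0.000000, y=0.680000:
  k1 = f(0.000000, 0.680000) = -2.073600
  k2 = f(0.155000, 0.358592) = -2.115718
  k3 = f(0.155000, 0.352064) = -2.112323
  k4 = f(0.310000, 0.025180) = -2.151594
  y ← 0.680000 + (0.31/6)·(k1 + 2k2 + 2k3 + k4) = 0.024801
t=0.310000, y=0.024801:
  k1 = f(0.310000, 0.024801) = -2.151396
  k2 = f(0.465000, -0.308666) = -2.187244
  k3 = f(0.465000, -0.314222) = -2.184355
  k4 = f(0.620000, -0.652349) = -2.217778
  y ← 0.024801 + (0.31/6)·(k1 + 2k2 + 2k3 + k4) = -0.652672
y(0.62) ≈ -0.6527

-0.6527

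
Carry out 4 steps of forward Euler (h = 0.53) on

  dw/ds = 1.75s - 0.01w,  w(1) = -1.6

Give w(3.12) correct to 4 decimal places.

Euler: w_{n+1} = w_n + h·f(s_n, w_n).
s=1.000000, w=-1.600000: f=1.766000 → w ← -1.600000 + 0.53·1.766000 = -0.664020
s=1.530000, w=-0.664020: f=2.684140 → w ← -0.664020 + 0.53·2.684140 = 0.758574
s=2.060000, w=0.758574: f=3.597414 → w ← 0.758574 + 0.53·3.597414 = 2.665204
s=2.590000, w=2.665204: f=4.505848 → w ← 2.665204 + 0.53·4.505848 = 5.053303
w(3.12) ≈ 5.0533

5.0533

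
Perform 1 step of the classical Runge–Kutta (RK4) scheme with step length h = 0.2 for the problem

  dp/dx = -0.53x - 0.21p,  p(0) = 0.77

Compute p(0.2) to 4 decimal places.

0.7279

RK4: k1 = f(x_n, p_n); k2 = f(x_n + h/2, p_n + (h/2)·k1); k3 = f(x_n + h/2, p_n + (h/2)·k2); k4 = f(x_n + h, p_n + h·k3); p_{n+1} = p_n + (h/6)·(k1 + 2k2 + 2k3 + k4).
x=0.000000, p=0.770000:
  k1 = f(0.000000, 0.770000) = -0.161700
  k2 = f(0.100000, 0.753830) = -0.211304
  k3 = f(0.100000, 0.748870) = -0.210263
  k4 = f(0.200000, 0.727947) = -0.258869
  p ← 0.770000 + (0.2/6)·(k1 + 2k2 + 2k3 + k4) = 0.727877
p(0.2) ≈ 0.7279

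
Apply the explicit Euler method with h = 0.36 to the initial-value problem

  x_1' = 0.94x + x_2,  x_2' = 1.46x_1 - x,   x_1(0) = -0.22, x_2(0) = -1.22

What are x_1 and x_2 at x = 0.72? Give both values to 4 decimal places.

-1.0182, -1.8117

Euler on (x_1,x_2): x_1_{n+1} = x_1_n + h·x_1', x_2_{n+1} = x_2_n + h·x_2'.
0.000000: (-0.220000, -1.220000); f=(-1.220000, -0.321200) → (-0.659200, -1.335632)
0.360000: (-0.659200, -1.335632); f=(-0.997232, -1.322432) → (-1.018204, -1.811708)
(x_1(0.72), x_2(0.72)) ≈ (-1.0182, -1.8117)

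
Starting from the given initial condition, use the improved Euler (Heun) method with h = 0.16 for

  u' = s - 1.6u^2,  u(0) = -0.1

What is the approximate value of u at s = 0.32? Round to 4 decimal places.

Heun: k1 = f(s_n, u_n); k2 = f(s_n + h, u_n + h·k1); u_{n+1} = u_n + (h/2)·(k1 + k2).
s=0.000000, u=-0.100000:
  k1 = f(0.000000, -0.100000) = -0.016000
  k2 = f(0.160000, -0.102560) = 0.143170
  u ← -0.100000 + (0.16/2)·(-0.016000 + 0.143170) = -0.089826
s=0.160000, u=-0.089826:
  k1 = f(0.160000, -0.089826) = 0.147090
  k2 = f(0.320000, -0.066292) = 0.312969
  u ← -0.089826 + (0.16/2)·(0.147090 + 0.312969) = -0.053022
u(0.32) ≈ -0.0530

-0.0530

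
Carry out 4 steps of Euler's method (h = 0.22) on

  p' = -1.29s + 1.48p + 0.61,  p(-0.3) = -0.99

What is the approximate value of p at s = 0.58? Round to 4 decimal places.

Euler: p_{n+1} = p_n + h·f(s_n, p_n).
s=-0.300000, p=-0.990000: f=-0.468200 → p ← -0.990000 + 0.22·(-0.468200) = -1.093004
s=-0.080000, p=-1.093004: f=-0.904446 → p ← -1.093004 + 0.22·(-0.904446) = -1.291982
s=0.140000, p=-1.291982: f=-1.482734 → p ← -1.291982 + 0.22·(-1.482734) = -1.618183
s=0.360000, p=-1.618183: f=-2.249312 → p ← -1.618183 + 0.22·(-2.249312) = -2.113032
p(0.58) ≈ -2.1130

-2.1130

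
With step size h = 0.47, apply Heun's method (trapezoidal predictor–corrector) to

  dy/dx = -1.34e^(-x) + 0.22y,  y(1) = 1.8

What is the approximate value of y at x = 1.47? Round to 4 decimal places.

Heun: k1 = f(x_n, y_n); k2 = f(x_n + h, y_n + h·k1); y_{n+1} = y_n + (h/2)·(k1 + k2).
x=1.000000, y=1.800000:
  k1 = f(1.000000, 1.800000) = -0.096958
  k2 = f(1.470000, 1.754430) = 0.077874
  y ← 1.800000 + (0.47/2)·(-0.096958 + 0.077874) = 1.795515
y(1.47) ≈ 1.7955

1.7955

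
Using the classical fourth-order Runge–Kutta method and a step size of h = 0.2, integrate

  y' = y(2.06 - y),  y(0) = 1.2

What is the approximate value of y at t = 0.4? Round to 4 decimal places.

RK4: k1 = f(t_n, y_n); k2 = f(t_n + h/2, y_n + (h/2)·k1); k3 = f(t_n + h/2, y_n + (h/2)·k2); k4 = f(t_n + h, y_n + h·k3); y_{n+1} = y_n + (h/6)·(k1 + 2k2 + 2k3 + k4).
t=0.000000, y=1.200000:
  k1 = f(0.000000, 1.200000) = 1.032000
  k2 = f(0.100000, 1.303200) = 0.986262
  k3 = f(0.100000, 1.298626) = 0.988740
  k4 = f(0.200000, 1.397748) = 0.925661
  y ← 1.200000 + (0.2/6)·(k1 + 2k2 + 2k3 + k4) = 1.396922
t=0.200000, y=1.396922:
  k1 = f(0.200000, 1.396922) = 0.926268
  k2 = f(0.300000, 1.489549) = 0.849715
  k3 = f(0.300000, 1.481894) = 0.856692
  k4 = f(0.400000, 1.568261) = 0.771176
  y ← 1.396922 + (0.2/6)·(k1 + 2k2 + 2k3 + k4) = 1.567264
y(0.4) ≈ 1.5673

1.5673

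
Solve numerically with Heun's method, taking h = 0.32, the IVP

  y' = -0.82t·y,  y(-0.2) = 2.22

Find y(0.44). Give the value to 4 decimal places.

2.0809

Heun: k1 = f(t_n, y_n); k2 = f(t_n + h, y_n + h·k1); y_{n+1} = y_n + (h/2)·(k1 + k2).
t=-0.200000, y=2.220000:
  k1 = f(-0.200000, 2.220000) = 0.364080
  k2 = f(0.120000, 2.336506) = -0.229912
  y ← 2.220000 + (0.32/2)·(0.364080 + (-0.229912)) = 2.241467
t=0.120000, y=2.241467:
  k1 = f(0.120000, 2.241467) = -0.220560
  k2 = f(0.440000, 2.170888) = -0.783256
  y ← 2.241467 + (0.32/2)·(-0.220560 + (-0.783256)) = 2.080856
y(0.44) ≈ 2.0809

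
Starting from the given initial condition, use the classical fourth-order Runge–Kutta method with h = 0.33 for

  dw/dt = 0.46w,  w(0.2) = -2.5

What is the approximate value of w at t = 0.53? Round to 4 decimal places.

RK4: k1 = f(t_n, w_n); k2 = f(t_n + h/2, w_n + (h/2)·k1); k3 = f(t_n + h/2, w_n + (h/2)·k2); k4 = f(t_n + h, w_n + h·k3); w_{n+1} = w_n + (h/6)·(k1 + 2k2 + 2k3 + k4).
t=0.200000, w=-2.500000:
  k1 = f(0.200000, -2.500000) = -1.150000
  k2 = f(0.365000, -2.689750) = -1.237285
  k3 = f(0.365000, -2.704152) = -1.243910
  k4 = f(0.530000, -2.910490) = -1.338826
  w ← -2.500000 + (0.33/6)·(k1 + 2k2 + 2k3 + k4) = -2.909817
w(0.53) ≈ -2.9098

-2.9098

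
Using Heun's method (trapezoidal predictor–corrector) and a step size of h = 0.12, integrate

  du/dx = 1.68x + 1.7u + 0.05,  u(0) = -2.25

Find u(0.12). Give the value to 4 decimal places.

-2.7371

Heun: k1 = f(x_n, u_n); k2 = f(x_n + h, u_n + h·k1); u_{n+1} = u_n + (h/2)·(k1 + k2).
x=0.000000, u=-2.250000:
  k1 = f(0.000000, -2.250000) = -3.775000
  k2 = f(0.120000, -2.703000) = -4.343500
  u ← -2.250000 + (0.12/2)·(-3.775000 + (-4.343500)) = -2.737110
u(0.12) ≈ -2.7371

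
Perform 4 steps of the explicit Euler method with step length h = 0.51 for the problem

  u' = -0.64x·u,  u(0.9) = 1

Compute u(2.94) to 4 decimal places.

0.0294

Euler: u_{n+1} = u_n + h·f(x_n, u_n).
x=0.900000, u=1.000000: f=-0.576000 → u ← 1.000000 + 0.51·(-0.576000) = 0.706240
x=1.410000, u=0.706240: f=-0.637311 → u ← 0.706240 + 0.51·(-0.637311) = 0.381211
x=1.920000, u=0.381211: f=-0.468433 → u ← 0.381211 + 0.51·(-0.468433) = 0.142311
x=2.430000, u=0.142311: f=-0.221322 → u ← 0.142311 + 0.51·(-0.221322) = 0.029437
u(2.94) ≈ 0.0294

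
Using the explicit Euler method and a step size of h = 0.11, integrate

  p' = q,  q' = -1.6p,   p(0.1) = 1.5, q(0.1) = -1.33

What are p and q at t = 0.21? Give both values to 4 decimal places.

1.3537, -1.5940

Euler on (p,q): p_{n+1} = p_n + h·p', q_{n+1} = q_n + h·q'.
0.100000: (1.500000, -1.330000); f=(-1.330000, -2.400000) → (1.353700, -1.594000)
(p(0.21), q(0.21)) ≈ (1.3537, -1.5940)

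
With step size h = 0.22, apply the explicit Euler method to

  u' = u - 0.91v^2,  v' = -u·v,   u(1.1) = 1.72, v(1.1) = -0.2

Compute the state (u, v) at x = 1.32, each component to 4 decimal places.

Euler on (u,v): u_{n+1} = u_n + h·u', v_{n+1} = v_n + h·v'.
1.100000: (1.720000, -0.200000); f=(1.683600, 0.344000) → (2.090392, -0.124320)
(u(1.32), v(1.32)) ≈ (2.0904, -0.1243)

2.0904, -0.1243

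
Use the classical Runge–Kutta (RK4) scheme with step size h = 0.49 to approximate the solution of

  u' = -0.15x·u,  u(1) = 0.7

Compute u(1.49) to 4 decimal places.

RK4: k1 = f(x_n, u_n); k2 = f(x_n + h/2, u_n + (h/2)·k1); k3 = f(x_n + h/2, u_n + (h/2)·k2); k4 = f(x_n + h, u_n + h·k3); u_{n+1} = u_n + (h/6)·(k1 + 2k2 + 2k3 + k4).
x=1.000000, u=0.700000:
  k1 = f(1.000000, 0.700000) = -0.105000
  k2 = f(1.245000, 0.674275) = -0.125921
  k3 = f(1.245000, 0.669149) = -0.124964
  k4 = f(1.490000, 0.638768) = -0.142765
  u ← 0.700000 + (0.49/6)·(k1 + 2k2 + 2k3 + k4) = 0.638788
u(1.49) ≈ 0.6388

0.6388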